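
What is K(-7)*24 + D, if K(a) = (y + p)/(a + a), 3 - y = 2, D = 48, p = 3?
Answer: 288/7 ≈ 41.143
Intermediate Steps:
y = 1 (y = 3 - 1*2 = 3 - 2 = 1)
K(a) = 2/a (K(a) = (1 + 3)/(a + a) = 4/((2*a)) = 4*(1/(2*a)) = 2/a)
K(-7)*24 + D = (2/(-7))*24 + 48 = (2*(-1/7))*24 + 48 = -2/7*24 + 48 = -48/7 + 48 = 288/7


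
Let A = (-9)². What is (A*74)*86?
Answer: 515484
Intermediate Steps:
A = 81
(A*74)*86 = (81*74)*86 = 5994*86 = 515484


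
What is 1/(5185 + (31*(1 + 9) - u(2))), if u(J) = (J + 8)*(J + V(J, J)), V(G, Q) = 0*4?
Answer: 1/5475 ≈ 0.00018265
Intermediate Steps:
V(G, Q) = 0
u(J) = J*(8 + J) (u(J) = (J + 8)*(J + 0) = (8 + J)*J = J*(8 + J))
1/(5185 + (31*(1 + 9) - u(2))) = 1/(5185 + (31*(1 + 9) - 2*(8 + 2))) = 1/(5185 + (31*10 - 2*10)) = 1/(5185 + (310 - 1*20)) = 1/(5185 + (310 - 20)) = 1/(5185 + 290) = 1/5475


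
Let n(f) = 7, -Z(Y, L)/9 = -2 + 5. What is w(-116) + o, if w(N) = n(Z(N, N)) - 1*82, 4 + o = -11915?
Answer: -11994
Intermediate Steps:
o = -11919 (o = -4 - 11915 = -11919)
Z(Y, L) = -27 (Z(Y, L) = -9*(-2 + 5) = -9*3 = -27)
w(N) = -75 (w(N) = 7 - 1*82 = 7 - 82 = -75)
w(-116) + o = -75 - 11919 = -11994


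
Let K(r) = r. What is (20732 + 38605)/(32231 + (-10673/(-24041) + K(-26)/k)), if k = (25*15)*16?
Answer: 225240129000/122348848393 ≈ 1.8410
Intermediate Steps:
k = 6000 (k = 375*16 = 6000)
(20732 + 38605)/(32231 + (-10673/(-24041) + K(-26)/k)) = (20732 + 38605)/(32231 + (-10673/(-24041) - 26/6000)) = 59337/(32231 + (-10673*(-1/24041) - 26*1/6000)) = 59337/(32231 + (10673/24041 - 13/3000)) = 59337/(32231 + 31706467/72123000) = 59337/(2324628119467/72123000) = 59337*(72123000/2324628119467) = 225240129000/122348848393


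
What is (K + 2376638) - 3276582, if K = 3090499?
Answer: 2190555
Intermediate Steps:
(K + 2376638) - 3276582 = (3090499 + 2376638) - 3276582 = 5467137 - 3276582 = 2190555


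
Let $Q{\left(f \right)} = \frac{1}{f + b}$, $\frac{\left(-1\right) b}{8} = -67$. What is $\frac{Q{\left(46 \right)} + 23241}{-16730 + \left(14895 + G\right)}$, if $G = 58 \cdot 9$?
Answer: $- \frac{13526263}{764166} \approx -17.701$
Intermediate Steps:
$b = 536$ ($b = \left(-8\right) \left(-67\right) = 536$)
$G = 522$
$Q{\left(f \right)} = \frac{1}{536 + f}$ ($Q{\left(f \right)} = \frac{1}{f + 536} = \frac{1}{536 + f}$)
$\frac{Q{\left(46 \right)} + 23241}{-16730 + \left(14895 + G\right)} = \frac{\frac{1}{536 + 46} + 23241}{-16730 + \left(14895 + 522\right)} = \frac{\frac{1}{582} + 23241}{-16730 + 15417} = \frac{\frac{1}{582} + 23241}{-1313} = \frac{13526263}{582} \left(- \frac{1}{1313}\right) = - \frac{13526263}{764166}$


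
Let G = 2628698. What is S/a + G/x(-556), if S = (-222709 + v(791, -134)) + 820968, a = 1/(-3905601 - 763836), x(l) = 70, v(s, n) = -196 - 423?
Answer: -97672480189451/35 ≈ -2.7906e+12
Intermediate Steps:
v(s, n) = -619
a = -1/4669437 (a = 1/(-4669437) = -1/4669437 ≈ -2.1416e-7)
S = 597640 (S = (-222709 - 619) + 820968 = -223328 + 820968 = 597640)
S/a + G/x(-556) = 597640/(-1/4669437) + 2628698/70 = 597640*(-4669437) + 2628698*(1/70) = -2790642328680 + 1314349/35 = -97672480189451/35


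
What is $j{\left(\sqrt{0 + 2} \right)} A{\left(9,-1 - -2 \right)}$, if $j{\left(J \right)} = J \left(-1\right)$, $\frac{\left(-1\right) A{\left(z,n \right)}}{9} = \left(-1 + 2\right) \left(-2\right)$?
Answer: $- 18 \sqrt{2} \approx -25.456$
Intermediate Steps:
$A{\left(z,n \right)} = 18$ ($A{\left(z,n \right)} = - 9 \left(-1 + 2\right) \left(-2\right) = - 9 \cdot 1 \left(-2\right) = \left(-9\right) \left(-2\right) = 18$)
$j{\left(J \right)} = - J$
$j{\left(\sqrt{0 + 2} \right)} A{\left(9,-1 - -2 \right)} = - \sqrt{0 + 2} \cdot 18 = - \sqrt{2} \cdot 18 = - 18 \sqrt{2}$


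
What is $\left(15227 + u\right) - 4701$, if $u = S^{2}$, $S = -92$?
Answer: $18990$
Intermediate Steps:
$u = 8464$ ($u = \left(-92\right)^{2} = 8464$)
$\left(15227 + u\right) - 4701 = \left(15227 + 8464\right) - 4701 = 23691 - 4701 = 18990$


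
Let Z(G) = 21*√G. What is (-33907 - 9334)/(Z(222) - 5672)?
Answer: 122631476/16036841 + 908061*√222/32073682 ≈ 8.0687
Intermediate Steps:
(-33907 - 9334)/(Z(222) - 5672) = (-33907 - 9334)/(21*√222 - 5672) = -43241/(-5672 + 21*√222)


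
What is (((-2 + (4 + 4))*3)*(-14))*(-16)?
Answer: 4032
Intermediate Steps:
(((-2 + (4 + 4))*3)*(-14))*(-16) = (((-2 + 8)*3)*(-14))*(-16) = ((6*3)*(-14))*(-16) = (18*(-14))*(-16) = -252*(-16) = 4032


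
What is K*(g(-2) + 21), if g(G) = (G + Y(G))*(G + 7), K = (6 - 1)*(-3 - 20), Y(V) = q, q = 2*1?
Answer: -2415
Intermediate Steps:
q = 2
Y(V) = 2
K = -115 (K = 5*(-23) = -115)
g(G) = (2 + G)*(7 + G) (g(G) = (G + 2)*(G + 7) = (2 + G)*(7 + G))
K*(g(-2) + 21) = -115*((14 + (-2)² + 9*(-2)) + 21) = -115*((14 + 4 - 18) + 21) = -115*(0 + 21) = -115*21 = -2415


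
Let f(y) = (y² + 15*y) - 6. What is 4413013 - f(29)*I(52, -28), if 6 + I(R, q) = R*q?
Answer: 6269753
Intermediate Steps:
I(R, q) = -6 + R*q
f(y) = -6 + y² + 15*y
4413013 - f(29)*I(52, -28) = 4413013 - (-6 + 29² + 15*29)*(-6 + 52*(-28)) = 4413013 - (-6 + 841 + 435)*(-6 - 1456) = 4413013 - 1270*(-1462) = 4413013 - 1*(-1856740) = 4413013 + 1856740 = 6269753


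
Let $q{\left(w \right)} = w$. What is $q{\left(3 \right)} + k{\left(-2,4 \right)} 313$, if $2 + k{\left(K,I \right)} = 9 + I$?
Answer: $3446$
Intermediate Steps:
$k{\left(K,I \right)} = 7 + I$ ($k{\left(K,I \right)} = -2 + \left(9 + I\right) = 7 + I$)
$q{\left(3 \right)} + k{\left(-2,4 \right)} 313 = 3 + \left(7 + 4\right) 313 = 3 + 11 \cdot 313 = 3 + 3443 = 3446$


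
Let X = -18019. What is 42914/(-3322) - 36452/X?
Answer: -326086911/29929559 ≈ -10.895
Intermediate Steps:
42914/(-3322) - 36452/X = 42914/(-3322) - 36452/(-18019) = 42914*(-1/3322) - 36452*(-1/18019) = -21457/1661 + 36452/18019 = -326086911/29929559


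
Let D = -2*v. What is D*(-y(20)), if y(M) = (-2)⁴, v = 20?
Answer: 640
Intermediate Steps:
y(M) = 16
D = -40 (D = -2*20 = -40)
D*(-y(20)) = -(-40)*16 = -40*(-16) = 640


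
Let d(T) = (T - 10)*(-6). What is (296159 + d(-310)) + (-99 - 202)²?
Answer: 388680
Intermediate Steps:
d(T) = 60 - 6*T (d(T) = (-10 + T)*(-6) = 60 - 6*T)
(296159 + d(-310)) + (-99 - 202)² = (296159 + (60 - 6*(-310))) + (-99 - 202)² = (296159 + (60 + 1860)) + (-301)² = (296159 + 1920) + 90601 = 298079 + 90601 = 388680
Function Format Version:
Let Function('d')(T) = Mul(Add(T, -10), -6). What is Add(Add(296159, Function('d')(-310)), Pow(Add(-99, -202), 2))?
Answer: 388680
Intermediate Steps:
Function('d')(T) = Add(60, Mul(-6, T)) (Function('d')(T) = Mul(Add(-10, T), -6) = Add(60, Mul(-6, T)))
Add(Add(296159, Function('d')(-310)), Pow(Add(-99, -202), 2)) = Add(Add(296159, Add(60, Mul(-6, -310))), Pow(Add(-99, -202), 2)) = Add(Add(296159, Add(60, 1860)), Pow(-301, 2)) = Add(Add(296159, 1920), 90601) = Add(298079, 90601) = 388680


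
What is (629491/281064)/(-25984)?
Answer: -629491/7303166976 ≈ -8.6194e-5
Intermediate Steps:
(629491/281064)/(-25984) = (629491*(1/281064))*(-1/25984) = (629491/281064)*(-1/25984) = -629491/7303166976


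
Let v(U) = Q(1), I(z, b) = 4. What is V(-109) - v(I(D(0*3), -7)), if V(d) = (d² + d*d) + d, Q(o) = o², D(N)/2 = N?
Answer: 23652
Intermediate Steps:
D(N) = 2*N
V(d) = d + 2*d² (V(d) = (d² + d²) + d = 2*d² + d = d + 2*d²)
v(U) = 1 (v(U) = 1² = 1)
V(-109) - v(I(D(0*3), -7)) = -109*(1 + 2*(-109)) - 1*1 = -109*(1 - 218) - 1 = -109*(-217) - 1 = 23653 - 1 = 23652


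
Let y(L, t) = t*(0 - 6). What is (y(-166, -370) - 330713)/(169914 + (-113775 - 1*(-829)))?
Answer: -328493/56968 ≈ -5.7663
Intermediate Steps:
y(L, t) = -6*t (y(L, t) = t*(-6) = -6*t)
(y(-166, -370) - 330713)/(169914 + (-113775 - 1*(-829))) = (-6*(-370) - 330713)/(169914 + (-113775 - 1*(-829))) = (2220 - 330713)/(169914 + (-113775 + 829)) = -328493/(169914 - 112946) = -328493/56968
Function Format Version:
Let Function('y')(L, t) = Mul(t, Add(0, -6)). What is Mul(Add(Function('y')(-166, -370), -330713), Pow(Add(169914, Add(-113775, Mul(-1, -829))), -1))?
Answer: Rational(-328493, 56968) ≈ -5.7663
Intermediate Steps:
Function('y')(L, t) = Mul(-6, t) (Function('y')(L, t) = Mul(t, -6) = Mul(-6, t))
Mul(Add(Function('y')(-166, -370), -330713), Pow(Add(169914, Add(-113775, Mul(-1, -829))), -1)) = Mul(Add(Mul(-6, -370), -330713), Pow(Add(169914, Add(-113775, Mul(-1, -829))), -1)) = Mul(Add(2220, -330713), Pow(Add(169914, Add(-113775, 829)), -1)) = Mul(-328493, Pow(Add(169914, -112946), -1)) = Mul(-328493, Pow(56968, -1)) = Mul(-328493, Rational(1, 56968)) = Rational(-328493, 56968)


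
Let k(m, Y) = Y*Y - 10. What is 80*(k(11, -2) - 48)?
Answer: -4320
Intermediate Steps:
k(m, Y) = -10 + Y² (k(m, Y) = Y² - 10 = -10 + Y²)
80*(k(11, -2) - 48) = 80*((-10 + (-2)²) - 48) = 80*((-10 + 4) - 48) = 80*(-6 - 48) = 80*(-54) = -4320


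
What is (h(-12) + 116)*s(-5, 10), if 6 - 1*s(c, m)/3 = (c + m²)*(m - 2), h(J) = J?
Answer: -235248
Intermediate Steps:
s(c, m) = 18 - 3*(-2 + m)*(c + m²) (s(c, m) = 18 - 3*(c + m²)*(m - 2) = 18 - 3*(c + m²)*(-2 + m) = 18 - 3*(-2 + m)*(c + m²))
(h(-12) + 116)*s(-5, 10) = (-12 + 116)*(18 - 3*10³ + 6*(-5) + 6*10² - 3*(-5)*10) = 104*(18 - 3*1000 - 30 + 6*100 + 150) = 104*(18 - 3000 - 30 + 600 + 150) = 104*(-2262) = -235248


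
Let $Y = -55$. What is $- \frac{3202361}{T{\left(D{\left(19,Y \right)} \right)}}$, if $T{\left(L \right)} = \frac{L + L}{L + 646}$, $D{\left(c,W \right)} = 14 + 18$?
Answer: $- \frac{1085600379}{32} \approx -3.3925 \cdot 10^{7}$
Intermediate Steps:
$D{\left(c,W \right)} = 32$
$T{\left(L \right)} = \frac{2 L}{646 + L}$
$- \frac{3202361}{T{\left(D{\left(19,Y \right)} \right)}} = - \frac{3202361}{2 \cdot 32 \frac{1}{646 + 32}} = - \frac{3202361}{2 \cdot 32 \cdot \frac{1}{678}} = - \frac{3202361}{\frac{32}{339}} = \left(-3202361\right) \frac{339}{32} = - \frac{1085600379}{32}$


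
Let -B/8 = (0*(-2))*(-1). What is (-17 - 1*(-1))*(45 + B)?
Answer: -720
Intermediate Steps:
B = 0 (B = -8*0*(-2)*(-1) = -0*(-1) = -8*0 = 0)
(-17 - 1*(-1))*(45 + B) = (-17 - 1*(-1))*(45 + 0) = (-17 + 1)*45 = -16*45 = -720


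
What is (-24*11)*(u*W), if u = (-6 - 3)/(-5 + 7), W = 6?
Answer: 7128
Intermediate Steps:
u = -9/2 ≈ -4.5000
(-24*11)*(u*W) = (-24*11)*(-9/2*6) = -264*(-27) = 7128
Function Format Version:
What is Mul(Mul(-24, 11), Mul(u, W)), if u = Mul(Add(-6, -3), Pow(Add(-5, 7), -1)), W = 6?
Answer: 7128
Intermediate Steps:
u = Rational(-9, 2) (u = Mul(-9, Pow(2, -1)) = Mul(-9, Rational(1, 2)) = Rational(-9, 2) ≈ -4.5000)
Mul(Mul(-24, 11), Mul(u, W)) = Mul(Mul(-24, 11), Mul(Rational(-9, 2), 6)) = Mul(-264, -27) = 7128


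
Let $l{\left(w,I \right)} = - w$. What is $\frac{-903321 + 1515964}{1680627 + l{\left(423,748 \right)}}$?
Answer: $\frac{612643}{1680204} \approx 0.36462$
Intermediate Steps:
$\frac{-903321 + 1515964}{1680627 + l{\left(423,748 \right)}} = \frac{-903321 + 1515964}{1680627 - 423} = \frac{612643}{1680627 - 423} = \frac{612643}{1680204}$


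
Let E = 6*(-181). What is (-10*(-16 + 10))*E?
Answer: -65160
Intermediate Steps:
E = -1086
(-10*(-16 + 10))*E = -10*(-16 + 10)*(-1086) = -10*(-6)*(-1086) = 60*(-1086) = -65160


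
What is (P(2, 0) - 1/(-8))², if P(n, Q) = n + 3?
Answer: 1681/64 ≈ 26.266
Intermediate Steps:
P(n, Q) = 3 + n
(P(2, 0) - 1/(-8))² = ((3 + 2) - 1/(-8))² = (5 - 1*(-⅛))² = (5 + ⅛)² = (41/8)² = 1681/64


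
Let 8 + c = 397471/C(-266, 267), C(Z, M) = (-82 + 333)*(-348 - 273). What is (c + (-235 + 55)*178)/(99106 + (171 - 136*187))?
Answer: -4995751279/11510293995 ≈ -0.43402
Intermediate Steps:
C(Z, M) = -155871 (C(Z, M) = 251*(-621) = -155871)
c = -1644439/155871 (c = -8 + 397471/(-155871) = -8 + 397471*(-1/155871) = -8 - 397471/155871 = -1644439/155871 ≈ -10.550)
(c + (-235 + 55)*178)/(99106 + (171 - 136*187)) = (-1644439/155871 + (-235 + 55)*178)/(99106 + (171 - 136*187)) = (-1644439/155871 - 180*178)/(99106 + (171 - 25432)) = (-1644439/155871 - 32040)/(99106 - 25261) = -4995751279/155871/73845 = -4995751279/155871*1/73845 = -4995751279/11510293995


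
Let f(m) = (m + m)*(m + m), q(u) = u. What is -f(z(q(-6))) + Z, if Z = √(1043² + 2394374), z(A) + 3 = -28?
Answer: -3844 + √3482223 ≈ -1977.9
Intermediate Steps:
z(A) = -31 (z(A) = -3 - 28 = -31)
f(m) = 4*m² (f(m) = (2*m)*(2*m) = 4*m²)
Z = √3482223 (Z = √(1087849 + 2394374) = √3482223 ≈ 1866.1)
-f(z(q(-6))) + Z = -4*(-31)² + √3482223 = -4*961 + √3482223 = -1*3844 + √3482223 = -3844 + √3482223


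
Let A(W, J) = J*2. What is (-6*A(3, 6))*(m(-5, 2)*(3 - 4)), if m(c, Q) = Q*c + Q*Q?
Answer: -432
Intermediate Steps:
m(c, Q) = Q² + Q*c (m(c, Q) = Q*c + Q² = Q² + Q*c)
A(W, J) = 2*J
(-6*A(3, 6))*(m(-5, 2)*(3 - 4)) = (-12*6)*((2*(2 - 5))*(3 - 4)) = (-6*12)*((2*(-3))*(-1)) = -(-432)*(-1) = -72*6 = -432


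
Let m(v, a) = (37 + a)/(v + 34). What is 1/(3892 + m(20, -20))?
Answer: 54/210185 ≈ 0.00025692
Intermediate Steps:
m(v, a) = (37 + a)/(34 + v)
1/(3892 + m(20, -20)) = 1/(3892 + (37 - 20)/(34 + 20)) = 1/(3892 + 17/54) = 1/(210185/54) = 54/210185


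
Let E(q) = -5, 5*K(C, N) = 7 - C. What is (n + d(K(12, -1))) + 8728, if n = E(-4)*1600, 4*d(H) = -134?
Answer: 1389/2 ≈ 694.50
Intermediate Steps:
K(C, N) = 7/5 - C/5 (K(C, N) = (7 - C)/5 = 7/5 - C/5)
d(H) = -67/2 (d(H) = (¼)*(-134) = -67/2)
n = -8000 (n = -5*1600 = -8000)
(n + d(K(12, -1))) + 8728 = (-8000 - 67/2) + 8728 = -16067/2 + 8728 = 1389/2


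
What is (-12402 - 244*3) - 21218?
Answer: -34352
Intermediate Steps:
(-12402 - 244*3) - 21218 = (-12402 - 732) - 21218 = -13134 - 21218 = -34352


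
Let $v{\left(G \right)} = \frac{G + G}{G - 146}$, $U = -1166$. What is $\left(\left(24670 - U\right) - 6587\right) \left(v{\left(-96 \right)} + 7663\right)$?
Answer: $\frac{17849963431}{121} \approx 1.4752 \cdot 10^{8}$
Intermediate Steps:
$v{\left(G \right)} = \frac{2 G}{-146 + G}$
$\left(\left(24670 - U\right) - 6587\right) \left(v{\left(-96 \right)} + 7663\right) = \left(\left(24670 - -1166\right) - 6587\right) \left(2 \left(-96\right) \frac{1}{-146 - 96} + 7663\right) = \left(\left(24670 + 1166\right) - 6587\right) \left(2 \left(-96\right) \frac{1}{-242} + 7663\right) = \left(25836 - 6587\right) \left(2 \left(-96\right) \left(- \frac{1}{242}\right) + 7663\right) = 19249 \left(\frac{96}{121} + 7663\right) = 19249 \cdot \frac{927319}{121} = \frac{17849963431}{121}$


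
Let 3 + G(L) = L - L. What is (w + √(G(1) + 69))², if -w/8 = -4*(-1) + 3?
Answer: (56 - √66)² ≈ 2292.1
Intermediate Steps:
G(L) = -3 (G(L) = -3 + (L - L) = -3 + 0 = -3)
w = -56 (w = -8*(-4*(-1) + 3) = -8*(4 + 3) = -8*7 = -56)
(w + √(G(1) + 69))² = (-56 + √(-3 + 69))² = (-56 + √66)²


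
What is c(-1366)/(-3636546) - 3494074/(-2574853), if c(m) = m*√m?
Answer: 3494074/2574853 + 683*I*√1366/1818273 ≈ 1.357 + 0.013883*I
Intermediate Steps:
c(m) = m^(3/2)
c(-1366)/(-3636546) - 3494074/(-2574853) = (-1366)^(3/2)/(-3636546) - 3494074/(-2574853) = -1366*I*√1366*(-1/3636546) - 3494074*(-1/2574853) = 683*I*√1366/1818273 + 3494074/2574853 = 3494074/2574853 + 683*I*√1366/1818273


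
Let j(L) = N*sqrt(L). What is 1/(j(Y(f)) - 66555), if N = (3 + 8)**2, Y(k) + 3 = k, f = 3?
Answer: -1/66555 ≈ -1.5025e-5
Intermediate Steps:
Y(k) = -3 + k
N = 121 (N = 11**2 = 121)
j(L) = 121*sqrt(L)
1/(j(Y(f)) - 66555) = 1/(121*sqrt(-3 + 3) - 66555) = 1/(121*sqrt(0) - 66555) = 1/(121*0 - 66555) = 1/(0 - 66555) = 1/(-66555) = -1/66555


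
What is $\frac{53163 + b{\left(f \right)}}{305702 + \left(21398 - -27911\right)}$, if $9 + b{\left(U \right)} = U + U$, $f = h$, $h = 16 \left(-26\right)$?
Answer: $\frac{52322}{355011} \approx 0.14738$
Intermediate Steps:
$h = -416$
$f = -416$
$b{\left(U \right)} = -9 + 2 U$ ($b{\left(U \right)} = -9 + \left(U + U\right) = -9 + 2 U$)
$\frac{53163 + b{\left(f \right)}}{305702 + \left(21398 - -27911\right)} = \frac{53163 + \left(-9 + 2 \left(-416\right)\right)}{305702 + \left(21398 - -27911\right)} = \frac{53163 - 841}{305702 + \left(21398 + 27911\right)} = \frac{53163 - 841}{305702 + 49309} = \frac{52322}{355011}$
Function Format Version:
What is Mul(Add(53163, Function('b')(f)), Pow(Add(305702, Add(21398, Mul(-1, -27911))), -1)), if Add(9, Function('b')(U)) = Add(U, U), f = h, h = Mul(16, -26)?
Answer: Rational(52322, 355011) ≈ 0.14738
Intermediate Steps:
h = -416
f = -416
Function('b')(U) = Add(-9, Mul(2, U)) (Function('b')(U) = Add(-9, Add(U, U)) = Add(-9, Mul(2, U)))
Mul(Add(53163, Function('b')(f)), Pow(Add(305702, Add(21398, Mul(-1, -27911))), -1)) = Mul(Add(53163, Add(-9, Mul(2, -416))), Pow(Add(305702, Add(21398, Mul(-1, -27911))), -1)) = Mul(Add(53163, Add(-9, -832)), Pow(Add(305702, Add(21398, 27911)), -1)) = Mul(Add(53163, -841), Pow(Add(305702, 49309), -1)) = Mul(52322, Pow(355011, -1)) = Mul(52322, Rational(1, 355011)) = Rational(52322, 355011)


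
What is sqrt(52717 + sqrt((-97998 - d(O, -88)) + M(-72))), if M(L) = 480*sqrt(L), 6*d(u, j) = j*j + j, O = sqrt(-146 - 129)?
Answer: sqrt(52717 + sqrt(2)*sqrt(-49637 + 1440*I*sqrt(2))) ≈ 229.62 + 0.6862*I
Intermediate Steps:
O = 5*I*sqrt(11) (O = sqrt(-275) = 5*I*sqrt(11) ≈ 16.583*I)
d(u, j) = j/6 + j**2/6 (d(u, j) = (j*j + j)/6 = (j**2 + j)/6 = (j + j**2)/6 = j/6 + j**2/6)
sqrt(52717 + sqrt((-97998 - d(O, -88)) + M(-72))) = sqrt(52717 + sqrt((-97998 - (-88)*(1 - 88)/6) + 480*sqrt(-72))) = sqrt(52717 + sqrt((-97998 - (-88)*(-87)/6) + 480*(6*I*sqrt(2)))) = sqrt(52717 + sqrt((-97998 - 1*1276) + 2880*I*sqrt(2))) = sqrt(52717 + sqrt((-97998 - 1276) + 2880*I*sqrt(2))) = sqrt(52717 + sqrt(-99274 + 2880*I*sqrt(2)))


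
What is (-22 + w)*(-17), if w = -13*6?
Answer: 1700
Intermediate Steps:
w = -78
(-22 + w)*(-17) = (-22 - 78)*(-17) = -100*(-17) = 1700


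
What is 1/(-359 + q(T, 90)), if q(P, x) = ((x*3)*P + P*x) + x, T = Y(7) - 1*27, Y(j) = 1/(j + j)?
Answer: -7/69743 ≈ -0.00010037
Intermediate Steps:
Y(j) = 1/(2*j)
T = -377/14 (T = (½)/7 - 1*27 = (½)*(⅐) - 27 = 1/14 - 27 = -377/14 ≈ -26.929)
q(P, x) = x + 4*P*x (q(P, x) = ((3*x)*P + P*x) + x = (3*P*x + P*x) + x = 4*P*x + x = x + 4*P*x)
1/(-359 + q(T, 90)) = 1/(-359 + 90*(1 + 4*(-377/14))) = 1/(-359 + 90*(1 - 754/7)) = 1/(-359 + 90*(-747/7)) = 1/(-359 - 67230/7) = 1/(-69743/7) = -7/69743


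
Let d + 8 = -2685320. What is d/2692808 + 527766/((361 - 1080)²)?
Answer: 4120332340/174009589561 ≈ 0.023679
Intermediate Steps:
d = -2685328 (d = -8 - 2685320 = -2685328)
d/2692808 + 527766/((361 - 1080)²) = -2685328/2692808 + 527766/((361 - 1080)²) = -2685328*1/2692808 + 527766/((-719)²) = -335666/336601 + 527766/516961 = 4120332340/174009589561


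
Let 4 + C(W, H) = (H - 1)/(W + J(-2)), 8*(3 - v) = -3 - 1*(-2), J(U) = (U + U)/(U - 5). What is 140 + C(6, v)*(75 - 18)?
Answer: -25601/368 ≈ -69.568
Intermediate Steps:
J(U) = 2*U/(-5 + U) (J(U) = (2*U)/(-5 + U) = 2*U/(-5 + U))
v = 25/8 (v = 3 - (-3 - 1*(-2))/8 = 3 - (-3 + 2)/8 = 3 - 1/8*(-1) = 3 + 1/8 = 25/8 ≈ 3.1250)
C(W, H) = -4 + (-1 + H)/(4/7 + W) (C(W, H) = -4 + (H - 1)/(W + 2*(-2)/(-5 - 2)) = -4 + (-1 + H)/(W + 2*(-2)/(-7)) = -4 + (-1 + H)/(W + 2*(-2)*(-1/7)) = -4 + (-1 + H)/(W + 4/7) = -4 + (-1 + H)/(4/7 + W))
140 + C(6, v)*(75 - 18) = 140 + ((-23 - 28*6 + 7*(25/8))/(4 + 7*6))*(75 - 18) = 140 + ((-23 - 168 + 175/8)/(4 + 42))*57 = 140 + (-1353/8/46)*57 = 140 + ((1/46)*(-1353/8))*57 = 140 - 1353/368*57 = 140 - 77121/368 = -25601/368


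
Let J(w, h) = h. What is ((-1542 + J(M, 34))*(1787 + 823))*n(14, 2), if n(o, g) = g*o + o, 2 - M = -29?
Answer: -165306960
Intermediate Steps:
M = 31 (M = 2 - 1*(-29) = 2 + 29 = 31)
n(o, g) = o + g*o
((-1542 + J(M, 34))*(1787 + 823))*n(14, 2) = ((-1542 + 34)*(1787 + 823))*(14*(1 + 2)) = (-1508*2610)*(14*3) = -3935880*42 = -165306960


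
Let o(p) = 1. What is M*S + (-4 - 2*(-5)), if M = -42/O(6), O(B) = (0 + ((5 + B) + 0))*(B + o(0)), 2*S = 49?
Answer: -81/11 ≈ -7.3636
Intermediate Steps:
S = 49/2 (S = (½)*49 = 49/2 ≈ 24.500)
O(B) = (1 + B)*(5 + B) (O(B) = (0 + ((5 + B) + 0))*(B + 1) = (0 + (5 + B))*(1 + B) = (5 + B)*(1 + B) = (1 + B)*(5 + B))
M = -6/11 (M = -42/(5 + 6² + 6*6) = -42/(5 + 36 + 36) = -42/77 = -42*1/77 = -6/11 ≈ -0.54545)
M*S + (-4 - 2*(-5)) = -6/11*49/2 + (-4 - 2*(-5)) = -147/11 + (-4 + 10) = -147/11 + 6 = -81/11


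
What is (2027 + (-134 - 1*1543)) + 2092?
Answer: 2442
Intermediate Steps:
(2027 + (-134 - 1*1543)) + 2092 = (2027 + (-134 - 1543)) + 2092 = (2027 - 1677) + 2092 = 350 + 2092 = 2442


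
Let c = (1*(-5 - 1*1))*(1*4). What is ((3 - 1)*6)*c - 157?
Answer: -445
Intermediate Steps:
c = -24 (c = (1*(-5 - 1))*4 = (1*(-6))*4 = -6*4 = -24)
((3 - 1)*6)*c - 157 = ((3 - 1)*6)*(-24) - 157 = (2*6)*(-24) - 157 = 12*(-24) - 157 = -288 - 157 = -445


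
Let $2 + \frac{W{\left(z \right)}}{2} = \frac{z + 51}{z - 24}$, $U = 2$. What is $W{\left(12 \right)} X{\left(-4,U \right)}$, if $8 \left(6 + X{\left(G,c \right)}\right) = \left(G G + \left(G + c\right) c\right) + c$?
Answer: $\frac{493}{8} \approx 61.625$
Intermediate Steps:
$W{\left(z \right)} = -4 + \frac{2 \left(51 + z\right)}{-24 + z}$ ($W{\left(z \right)} = -4 + 2 \frac{z + 51}{z - 24} = -4 + 2 \frac{51 + z}{-24 + z} = -4 + \frac{2 \left(51 + z\right)}{-24 + z}$)
$X{\left(G,c \right)} = -6 + \frac{c}{8} + \frac{G^{2}}{8} + \frac{c \left(G + c\right)}{8}$ ($X{\left(G,c \right)} = -6 + \frac{\left(G G + \left(G + c\right) c\right) + c}{8} = -6 + \frac{\left(G^{2} + c \left(G + c\right)\right) + c}{8} = -6 + \frac{c + G^{2} + c \left(G + c\right)}{8} = -6 + \left(\frac{c}{8} + \frac{G^{2}}{8} + \frac{c \left(G + c\right)}{8}\right) = -6 + \frac{c}{8} + \frac{G^{2}}{8} + \frac{c \left(G + c\right)}{8}$)
$W{\left(12 \right)} X{\left(-4,U \right)} = \frac{2 \left(99 - 12\right)}{-24 + 12} \left(-6 + \frac{1}{8} \cdot 2 + \frac{\left(-4\right)^{2}}{8} + \frac{2^{2}}{8} + \frac{1}{8} \left(-4\right) 2\right) = \frac{2 \left(99 - 12\right)}{-12} \left(-6 + \frac{1}{4} + \frac{1}{8} \cdot 16 + \frac{1}{8} \cdot 4 - 1\right) = 2 \left(- \frac{1}{12}\right) 87 \left(-6 + \frac{1}{4} + 2 + \frac{1}{2} - 1\right) = \left(- \frac{29}{2}\right) \left(- \frac{17}{4}\right) = \frac{493}{8}$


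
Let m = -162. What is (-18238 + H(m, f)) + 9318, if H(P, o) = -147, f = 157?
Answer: -9067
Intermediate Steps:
(-18238 + H(m, f)) + 9318 = (-18238 - 147) + 9318 = -18385 + 9318 = -9067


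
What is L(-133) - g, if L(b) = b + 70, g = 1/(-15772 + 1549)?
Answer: -896048/14223 ≈ -63.000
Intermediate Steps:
g = -1/14223 (g = 1/(-14223) = -1/14223 ≈ -7.0309e-5)
L(b) = 70 + b
L(-133) - g = (70 - 133) - 1*(-1/14223) = -63 + 1/14223 = -896048/14223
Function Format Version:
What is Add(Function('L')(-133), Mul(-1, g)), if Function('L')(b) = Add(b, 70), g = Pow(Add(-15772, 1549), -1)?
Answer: Rational(-896048, 14223) ≈ -63.000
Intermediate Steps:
g = Rational(-1, 14223) (g = Pow(-14223, -1) = Rational(-1, 14223) ≈ -7.0309e-5)
Function('L')(b) = Add(70, b)
Add(Function('L')(-133), Mul(-1, g)) = Add(Add(70, -133), Mul(-1, Rational(-1, 14223))) = Add(-63, Rational(1, 14223)) = Rational(-896048, 14223)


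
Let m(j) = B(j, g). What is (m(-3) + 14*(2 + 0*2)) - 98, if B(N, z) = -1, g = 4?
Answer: -71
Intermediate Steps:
m(j) = -1
(m(-3) + 14*(2 + 0*2)) - 98 = (-1 + 14*(2 + 0*2)) - 98 = (-1 + 14*(2 + 0)) - 98 = (-1 + 14*2) - 98 = (-1 + 28) - 98 = 27 - 98 = -71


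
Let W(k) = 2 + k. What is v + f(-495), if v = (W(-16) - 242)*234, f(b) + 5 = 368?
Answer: -59541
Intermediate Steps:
f(b) = 363 (f(b) = -5 + 368 = 363)
v = -59904 (v = ((2 - 16) - 242)*234 = (-14 - 242)*234 = -256*234 = -59904)
v + f(-495) = -59904 + 363 = -59541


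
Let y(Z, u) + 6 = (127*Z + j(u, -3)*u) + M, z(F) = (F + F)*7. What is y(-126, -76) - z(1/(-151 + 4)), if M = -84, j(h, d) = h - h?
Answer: -337930/21 ≈ -16092.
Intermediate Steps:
j(h, d) = 0
z(F) = 14*F (z(F) = (2*F)*7 = 14*F)
y(Z, u) = -90 + 127*Z (y(Z, u) = -6 + ((127*Z + 0*u) - 84) = -6 + ((127*Z + 0) - 84) = -6 + (127*Z - 84) = -6 + (-84 + 127*Z) = -90 + 127*Z)
y(-126, -76) - z(1/(-151 + 4)) = (-90 + 127*(-126)) - 14/(-151 + 4) = (-90 - 16002) - 14/(-147) = -16092 - 14*(-1)/147 = -16092 - 1*(-2/21) = -16092 + 2/21 = -337930/21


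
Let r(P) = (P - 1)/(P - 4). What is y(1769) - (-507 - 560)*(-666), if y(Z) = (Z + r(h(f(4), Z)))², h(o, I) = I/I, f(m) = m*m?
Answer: 2418739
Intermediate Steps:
f(m) = m²
h(o, I) = 1
r(P) = (-1 + P)/(-4 + P)
y(Z) = Z² (y(Z) = (Z + (-1 + 1)/(-4 + 1))² = (Z + 0/(-3))² = (Z - ⅓*0)² = (Z + 0)² = Z²)
y(1769) - (-507 - 560)*(-666) = 1769² - (-507 - 560)*(-666) = 3129361 - (-1067)*(-666) = 3129361 - 1*710622 = 3129361 - 710622 = 2418739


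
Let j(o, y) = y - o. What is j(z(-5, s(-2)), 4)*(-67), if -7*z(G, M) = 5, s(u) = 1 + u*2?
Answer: -2211/7 ≈ -315.86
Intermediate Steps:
s(u) = 1 + 2*u
z(G, M) = -5/7 (z(G, M) = -⅐*5 = -5/7)
j(z(-5, s(-2)), 4)*(-67) = (4 - 1*(-5/7))*(-67) = (4 + 5/7)*(-67) = (33/7)*(-67) = -2211/7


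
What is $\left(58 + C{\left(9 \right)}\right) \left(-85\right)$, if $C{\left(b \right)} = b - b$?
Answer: $-4930$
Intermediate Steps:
$C{\left(b \right)} = 0$
$\left(58 + C{\left(9 \right)}\right) \left(-85\right) = \left(58 + 0\right) \left(-85\right) = 58 \left(-85\right) = -4930$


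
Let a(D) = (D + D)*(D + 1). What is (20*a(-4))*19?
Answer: 9120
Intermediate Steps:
a(D) = 2*D*(1 + D) (a(D) = (2*D)*(1 + D) = 2*D*(1 + D))
(20*a(-4))*19 = (20*(2*(-4)*(1 - 4)))*19 = (20*(2*(-4)*(-3)))*19 = (20*24)*19 = 480*19 = 9120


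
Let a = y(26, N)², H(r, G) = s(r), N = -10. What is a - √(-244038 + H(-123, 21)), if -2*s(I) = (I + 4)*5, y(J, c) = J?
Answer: 676 - I*√974962/2 ≈ 676.0 - 493.7*I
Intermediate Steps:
s(I) = -10 - 5*I/2 (s(I) = -(I + 4)*5/2 = -(4 + I)*5/2 = -(20 + 5*I)/2 = -10 - 5*I/2)
H(r, G) = -10 - 5*r/2
a = 676 (a = 26² = 676)
a - √(-244038 + H(-123, 21)) = 676 - √(-244038 + (-10 - 5/2*(-123))) = 676 - √(-244038 + (-10 + 615/2)) = 676 - √(-244038 + 595/2) = 676 - √(-487481/2) = 676 - I*√974962/2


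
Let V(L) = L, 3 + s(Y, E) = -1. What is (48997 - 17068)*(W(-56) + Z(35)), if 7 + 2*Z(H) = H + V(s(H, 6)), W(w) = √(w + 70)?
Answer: 383148 + 31929*√14 ≈ 5.0262e+5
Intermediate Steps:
s(Y, E) = -4 (s(Y, E) = -3 - 1 = -4)
W(w) = √(70 + w)
Z(H) = -11/2 + H/2 (Z(H) = -7/2 + (H - 4)/2 = -7/2 + (-4 + H)/2 = -7/2 + (-2 + H/2) = -11/2 + H/2)
(48997 - 17068)*(W(-56) + Z(35)) = (48997 - 17068)*(√(70 - 56) + (-11/2 + (½)*35)) = 31929*(√14 + (-11/2 + 35/2)) = 31929*(√14 + 12) = 31929*(12 + √14) = 383148 + 31929*√14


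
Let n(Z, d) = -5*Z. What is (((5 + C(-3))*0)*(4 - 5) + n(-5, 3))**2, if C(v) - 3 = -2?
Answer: 625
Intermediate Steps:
C(v) = 1 (C(v) = 3 - 2 = 1)
(((5 + C(-3))*0)*(4 - 5) + n(-5, 3))**2 = (((5 + 1)*0)*(4 - 5) - 5*(-5))**2 = ((6*0)*(-1) + 25)**2 = (0*(-1) + 25)**2 = (0 + 25)**2 = 25**2 = 625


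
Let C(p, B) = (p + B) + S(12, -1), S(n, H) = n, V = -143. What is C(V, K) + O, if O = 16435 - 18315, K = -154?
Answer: -2165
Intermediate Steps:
C(p, B) = 12 + B + p (C(p, B) = (p + B) + 12 = (B + p) + 12 = 12 + B + p)
O = -1880
C(V, K) + O = (12 - 154 - 143) - 1880 = -285 - 1880 = -2165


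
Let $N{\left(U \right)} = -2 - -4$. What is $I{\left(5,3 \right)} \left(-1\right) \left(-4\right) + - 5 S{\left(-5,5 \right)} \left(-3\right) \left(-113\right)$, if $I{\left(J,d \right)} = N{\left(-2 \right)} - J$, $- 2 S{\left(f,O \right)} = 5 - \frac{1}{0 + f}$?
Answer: $4395$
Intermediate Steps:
$N{\left(U \right)} = 2$ ($N{\left(U \right)} = -2 + 4 = 2$)
$S{\left(f,O \right)} = - \frac{5}{2} + \frac{1}{2 f}$ ($S{\left(f,O \right)} = - \frac{5 - \frac{1}{0 + f}}{2} = - \frac{5 - \frac{1}{f}}{2} = - \frac{5}{2} + \frac{1}{2 f}$)
$I{\left(J,d \right)} = 2 - J$
$I{\left(5,3 \right)} \left(-1\right) \left(-4\right) + - 5 S{\left(-5,5 \right)} \left(-3\right) \left(-113\right) = \left(2 - 5\right) \left(-1\right) \left(-4\right) + - 5 \frac{1 - -25}{2 \left(-5\right)} \left(-3\right) \left(-113\right) = \left(2 - 5\right) \left(-1\right) \left(-4\right) + - 5 \cdot \frac{1}{2} \left(- \frac{1}{5}\right) \left(1 + 25\right) \left(-3\right) \left(-113\right) = \left(-3\right) \left(-1\right) \left(-4\right) + - 5 \cdot \frac{1}{2} \left(- \frac{1}{5}\right) 26 \left(-3\right) \left(-113\right) = 3 \left(-4\right) + \left(-5\right) \left(- \frac{13}{5}\right) \left(-3\right) \left(-113\right) = -12 + 13 \left(-3\right) \left(-113\right) = -12 - -4407 = -12 + 4407 = 4395$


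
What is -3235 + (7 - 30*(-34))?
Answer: -2208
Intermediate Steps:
-3235 + (7 - 30*(-34)) = -3235 + (7 + 1020) = -3235 + 1027 = -2208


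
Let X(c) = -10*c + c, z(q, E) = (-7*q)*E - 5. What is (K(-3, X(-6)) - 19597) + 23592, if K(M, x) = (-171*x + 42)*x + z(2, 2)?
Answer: -492406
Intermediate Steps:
z(q, E) = -5 - 7*E*q (z(q, E) = -7*E*q - 5 = -5 - 7*E*q)
X(c) = -9*c
K(M, x) = -33 + x*(42 - 171*x) (K(M, x) = (-171*x + 42)*x + (-5 - 7*2*2) = (42 - 171*x)*x + (-5 - 28) = x*(42 - 171*x) - 33 = -33 + x*(42 - 171*x))
(K(-3, X(-6)) - 19597) + 23592 = ((-33 - 171*(-9*(-6))**2 + 42*(-9*(-6))) - 19597) + 23592 = ((-33 - 171*54**2 + 42*54) - 19597) + 23592 = ((-33 - 171*2916 + 2268) - 19597) + 23592 = ((-33 - 498636 + 2268) - 19597) + 23592 = (-496401 - 19597) + 23592 = -515998 + 23592 = -492406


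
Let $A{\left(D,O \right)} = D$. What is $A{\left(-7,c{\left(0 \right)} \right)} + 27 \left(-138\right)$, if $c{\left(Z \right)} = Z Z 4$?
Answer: $-3733$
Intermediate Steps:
$c{\left(Z \right)} = 4 Z^{2}$ ($c{\left(Z \right)} = Z^{2} \cdot 4 = 4 Z^{2}$)
$A{\left(-7,c{\left(0 \right)} \right)} + 27 \left(-138\right) = -7 + 27 \left(-138\right) = -7 - 3726 = -3733$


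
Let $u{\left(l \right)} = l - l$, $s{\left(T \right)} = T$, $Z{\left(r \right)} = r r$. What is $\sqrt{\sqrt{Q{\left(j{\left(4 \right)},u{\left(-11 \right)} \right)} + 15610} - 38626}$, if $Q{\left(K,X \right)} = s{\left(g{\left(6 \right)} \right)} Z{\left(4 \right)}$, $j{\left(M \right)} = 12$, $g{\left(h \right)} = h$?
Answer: $\sqrt{-38626 + \sqrt{15706}} \approx 196.22 i$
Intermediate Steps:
$Z{\left(r \right)} = r^{2}$
$u{\left(l \right)} = 0$
$Q{\left(K,X \right)} = 96$ ($Q{\left(K,X \right)} = 6 \cdot 4^{2} = 6 \cdot 16 = 96$)
$\sqrt{\sqrt{Q{\left(j{\left(4 \right)},u{\left(-11 \right)} \right)} + 15610} - 38626} = \sqrt{\sqrt{96 + 15610} - 38626} = \sqrt{\sqrt{15706} - 38626} = \sqrt{-38626 + \sqrt{15706}}$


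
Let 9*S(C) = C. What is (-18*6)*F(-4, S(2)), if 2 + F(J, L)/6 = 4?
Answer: -1296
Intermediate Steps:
S(C) = C/9
F(J, L) = 12 (F(J, L) = -12 + 6*4 = -12 + 24 = 12)
(-18*6)*F(-4, S(2)) = -18*6*12 = -9*12*12 = -108*12 = -1296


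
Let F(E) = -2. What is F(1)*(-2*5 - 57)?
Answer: 134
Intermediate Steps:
F(1)*(-2*5 - 57) = -2*(-2*5 - 57) = -2*(-10 - 57) = -2*(-67) = 134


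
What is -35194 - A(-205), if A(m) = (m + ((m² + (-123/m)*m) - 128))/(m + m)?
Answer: -14387971/410 ≈ -35093.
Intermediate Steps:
A(m) = (-251 + m + m²)/(2*m) (A(m) = (m + ((m² - 123) - 128))/((2*m)) = (m + ((-123 + m²) - 128))*(1/(2*m)) = (m + (-251 + m²))*(1/(2*m)) = (-251 + m + m²)*(1/(2*m)) = (-251 + m + m²)/(2*m))
-35194 - A(-205) = -35194 - (-251 - 205*(1 - 205))/(2*(-205)) = -35194 - (-1)*(-251 - 205*(-204))/(2*205) = -35194 - (-1)*(-251 + 41820)/(2*205) = -35194 - (-1)*41569/(2*205) = -35194 - 1*(-41569/410) = -35194 + 41569/410 = -14387971/410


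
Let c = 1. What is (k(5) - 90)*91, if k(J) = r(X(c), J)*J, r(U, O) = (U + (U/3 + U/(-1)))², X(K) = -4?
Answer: -66430/9 ≈ -7381.1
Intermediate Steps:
r(U, O) = U²/9 (r(U, O) = (U + (U*(⅓) + U*(-1)))² = (U + (U/3 - U))² = (U - 2*U/3)² = (U/3)² = U²/9)
k(J) = 16*J/9 (k(J) = ((⅑)*(-4)²)*J = ((⅑)*16)*J = 16*J/9)
(k(5) - 90)*91 = ((16/9)*5 - 90)*91 = (80/9 - 90)*91 = -730/9*91 = -66430/9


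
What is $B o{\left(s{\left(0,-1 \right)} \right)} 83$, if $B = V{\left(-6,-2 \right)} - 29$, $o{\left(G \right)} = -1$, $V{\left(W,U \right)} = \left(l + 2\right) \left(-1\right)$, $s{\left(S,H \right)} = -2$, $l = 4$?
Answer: $2905$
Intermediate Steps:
$V{\left(W,U \right)} = -6$ ($V{\left(W,U \right)} = \left(4 + 2\right) \left(-1\right) = 6 \left(-1\right) = -6$)
$B = -35$ ($B = -6 - 29 = -35$)
$B o{\left(s{\left(0,-1 \right)} \right)} 83 = \left(-35\right) \left(-1\right) 83 = 35 \cdot 83 = 2905$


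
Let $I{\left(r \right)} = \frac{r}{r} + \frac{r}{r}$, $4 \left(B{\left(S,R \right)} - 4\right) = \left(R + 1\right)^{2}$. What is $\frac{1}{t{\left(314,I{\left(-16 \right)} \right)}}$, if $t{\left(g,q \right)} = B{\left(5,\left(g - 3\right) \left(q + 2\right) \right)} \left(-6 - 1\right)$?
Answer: $- \frac{4}{10850287} \approx -3.6865 \cdot 10^{-7}$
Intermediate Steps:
$B{\left(S,R \right)} = 4 + \frac{\left(1 + R\right)^{2}}{4}$ ($B{\left(S,R \right)} = 4 + \frac{\left(R + 1\right)^{2}}{4} = 4 + \frac{\left(1 + R\right)^{2}}{4}$)
$I{\left(r \right)} = 2$ ($I{\left(r \right)} = 1 + 1 = 2$)
$t{\left(g,q \right)} = -28 - \frac{7 \left(1 + \left(-3 + g\right) \left(2 + q\right)\right)^{2}}{4}$ ($t{\left(g,q \right)} = \left(4 + \frac{\left(1 + \left(g - 3\right) \left(q + 2\right)\right)^{2}}{4}\right) \left(-6 - 1\right) = \left(4 + \frac{\left(1 + \left(-3 + g\right) \left(2 + q\right)\right)^{2}}{4}\right) \left(-7\right) = -28 - \frac{7 \left(1 + \left(-3 + g\right) \left(2 + q\right)\right)^{2}}{4}$)
$\frac{1}{t{\left(314,I{\left(-16 \right)} \right)}} = \frac{1}{-28 - \frac{7 \left(-5 - 6 + 2 \cdot 314 + 314 \cdot 2\right)^{2}}{4}} = \frac{1}{-28 - \frac{7 \left(-5 - 6 + 628 + 628\right)^{2}}{4}} = \frac{1}{-28 - \frac{7 \cdot 1245^{2}}{4}} = \frac{1}{-28 - \frac{10850175}{4}} = \frac{1}{- \frac{10850287}{4}} = - \frac{4}{10850287}$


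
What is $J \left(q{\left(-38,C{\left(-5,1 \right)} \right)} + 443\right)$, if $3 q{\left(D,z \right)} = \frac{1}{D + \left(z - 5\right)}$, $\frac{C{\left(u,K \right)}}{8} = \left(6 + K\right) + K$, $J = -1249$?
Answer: $- \frac{34859590}{63} \approx -5.5333 \cdot 10^{5}$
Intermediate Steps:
$C{\left(u,K \right)} = 48 + 16 K$ ($C{\left(u,K \right)} = 8 \left(\left(6 + K\right) + K\right) = 8 \left(6 + 2 K\right) = 48 + 16 K$)
$q{\left(D,z \right)} = \frac{1}{3 \left(-5 + D + z\right)}$ ($q{\left(D,z \right)} = \frac{1}{3 \left(D + \left(z - 5\right)\right)} = \frac{1}{3 \left(D + \left(-5 + z\right)\right)} = \frac{1}{3 \left(-5 + D + z\right)}$)
$J \left(q{\left(-38,C{\left(-5,1 \right)} \right)} + 443\right) = - 1249 \left(\frac{1}{3 \left(-5 - 38 + \left(48 + 16 \cdot 1\right)\right)} + 443\right) = - 1249 \left(\frac{1}{3 \left(-5 - 38 + \left(48 + 16\right)\right)} + 443\right) = - 1249 \left(\frac{1}{3 \left(-5 - 38 + 64\right)} + 443\right) = - 1249 \left(\frac{1}{3 \cdot 21} + 443\right) = - 1249 \left(\frac{1}{3} \cdot \frac{1}{21} + 443\right) = - 1249 \left(\frac{1}{63} + 443\right) = \left(-1249\right) \frac{27910}{63} = - \frac{34859590}{63}$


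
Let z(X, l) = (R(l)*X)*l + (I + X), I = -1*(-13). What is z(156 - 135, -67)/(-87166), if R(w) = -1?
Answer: -1441/87166 ≈ -0.016532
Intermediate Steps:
I = 13
z(X, l) = 13 + X - X*l (z(X, l) = (-X)*l + (13 + X) = -X*l + (13 + X) = 13 + X - X*l)
z(156 - 135, -67)/(-87166) = (13 + (156 - 135) - 1*(156 - 135)*(-67))/(-87166) = (13 + 21 - 1*21*(-67))*(-1/87166) = (13 + 21 + 1407)*(-1/87166) = 1441*(-1/87166) = -1441/87166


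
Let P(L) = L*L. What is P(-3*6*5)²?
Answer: 65610000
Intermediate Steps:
P(L) = L²
P(-3*6*5)² = ((-3*6*5)²)² = ((-18*5)²)² = ((-90)²)² = 8100² = 65610000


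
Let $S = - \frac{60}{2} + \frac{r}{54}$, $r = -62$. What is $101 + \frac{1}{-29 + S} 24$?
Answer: $\frac{20422}{203} \approx 100.6$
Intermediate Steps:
$S = - \frac{841}{27}$ ($S = - \frac{60}{2} - \frac{62}{54} = \left(-60\right) \frac{1}{2} - \frac{31}{27} = -30 - \frac{31}{27} = - \frac{841}{27} \approx -31.148$)
$101 + \frac{1}{-29 + S} 24 = 101 + \frac{1}{-29 - \frac{841}{27}} \cdot 24 = 101 + \frac{1}{- \frac{1624}{27}} \cdot 24 = 101 - \frac{81}{203} = \frac{20422}{203}$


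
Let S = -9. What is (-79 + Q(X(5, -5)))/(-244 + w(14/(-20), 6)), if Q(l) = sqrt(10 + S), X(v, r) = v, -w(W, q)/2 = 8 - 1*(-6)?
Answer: 39/136 ≈ 0.28676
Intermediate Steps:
w(W, q) = -28 (w(W, q) = -2*(8 - 1*(-6)) = -2*(8 + 6) = -2*14 = -28)
Q(l) = 1 (Q(l) = sqrt(10 - 9) = sqrt(1) = 1)
(-79 + Q(X(5, -5)))/(-244 + w(14/(-20), 6)) = (-79 + 1)/(-244 - 28) = -78/(-272) = -78*(-1/272) = 39/136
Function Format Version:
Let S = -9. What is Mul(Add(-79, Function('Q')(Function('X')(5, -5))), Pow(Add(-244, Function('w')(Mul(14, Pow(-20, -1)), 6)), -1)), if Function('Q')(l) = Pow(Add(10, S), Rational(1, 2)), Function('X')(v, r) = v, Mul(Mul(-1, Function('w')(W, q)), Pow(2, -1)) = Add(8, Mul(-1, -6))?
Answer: Rational(39, 136) ≈ 0.28676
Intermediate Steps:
Function('w')(W, q) = -28 (Function('w')(W, q) = Mul(-2, Add(8, Mul(-1, -6))) = Mul(-2, Add(8, 6)) = Mul(-2, 14) = -28)
Function('Q')(l) = 1 (Function('Q')(l) = Pow(Add(10, -9), Rational(1, 2)) = Pow(1, Rational(1, 2)) = 1)
Mul(Add(-79, Function('Q')(Function('X')(5, -5))), Pow(Add(-244, Function('w')(Mul(14, Pow(-20, -1)), 6)), -1)) = Mul(Add(-79, 1), Pow(Add(-244, -28), -1)) = Mul(-78, Pow(-272, -1)) = Mul(-78, Rational(-1, 272)) = Rational(39, 136)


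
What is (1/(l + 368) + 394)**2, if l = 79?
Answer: 31017902161/199809 ≈ 1.5524e+5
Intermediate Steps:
(1/(l + 368) + 394)**2 = (1/(79 + 368) + 394)**2 = (1/447 + 394)**2 = (176119/447)**2 = 31017902161/199809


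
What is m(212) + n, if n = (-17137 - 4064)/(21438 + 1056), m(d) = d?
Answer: 1582509/7498 ≈ 211.06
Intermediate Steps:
n = -7067/7498 (n = -21201/22494 = -21201*1/22494 = -7067/7498 ≈ -0.94252)
m(212) + n = 212 - 7067/7498 = 1582509/7498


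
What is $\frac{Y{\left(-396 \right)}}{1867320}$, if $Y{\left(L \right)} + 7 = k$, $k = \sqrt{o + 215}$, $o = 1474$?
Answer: $- \frac{1}{266760} + \frac{\sqrt{1689}}{1867320} \approx 1.826 \cdot 10^{-5}$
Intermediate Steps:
$k = \sqrt{1689}$ ($k = \sqrt{1474 + 215} = \sqrt{1689} \approx 41.097$)
$Y{\left(L \right)} = -7 + \sqrt{1689}$
$\frac{Y{\left(-396 \right)}}{1867320} = \frac{-7 + \sqrt{1689}}{1867320} = \left(-7 + \sqrt{1689}\right) \frac{1}{1867320} = - \frac{1}{266760} + \frac{\sqrt{1689}}{1867320}$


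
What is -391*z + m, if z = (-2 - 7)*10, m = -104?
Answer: 35086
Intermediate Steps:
z = -90 (z = -9*10 = -90)
-391*z + m = -391*(-90) - 104 = 35190 - 104 = 35086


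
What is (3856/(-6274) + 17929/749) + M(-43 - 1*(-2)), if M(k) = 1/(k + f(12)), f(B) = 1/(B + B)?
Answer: 53811223871/2309669579 ≈ 23.298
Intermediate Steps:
f(B) = 1/(2*B)
M(k) = 1/(1/24 + k) (M(k) = 1/(k + (½)/12) = 1/(k + (½)*(1/12)) = 1/(k + 1/24) = 1/(1/24 + k))
(3856/(-6274) + 17929/749) + M(-43 - 1*(-2)) = (3856/(-6274) + 17929/749) + 24/(1 + 24*(-43 - 1*(-2))) = (3856*(-1/6274) + 17929*(1/749)) + 24/(1 + 24*(-43 + 2)) = (-1928/3137 + 17929/749) + 24/(1 + 24*(-41)) = 54799201/2349613 + 24/(1 - 984) = 54799201/2349613 + 24/(-983) = 54799201/2349613 + 24*(-1/983) = 54799201/2349613 - 24/983 = 53811223871/2309669579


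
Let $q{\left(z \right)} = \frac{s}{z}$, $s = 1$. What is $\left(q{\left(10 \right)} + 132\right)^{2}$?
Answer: $\frac{1745041}{100} \approx 17450.0$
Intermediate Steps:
$q{\left(z \right)} = \frac{1}{z}$ ($q{\left(z \right)} = 1 \frac{1}{z} = \frac{1}{z}$)
$\left(q{\left(10 \right)} + 132\right)^{2} = \left(\frac{1}{10} + 132\right)^{2} = \left(\frac{1321}{10}\right)^{2} = \frac{1745041}{100}$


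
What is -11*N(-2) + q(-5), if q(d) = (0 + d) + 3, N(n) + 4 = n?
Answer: 64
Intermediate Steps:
N(n) = -4 + n
q(d) = 3 + d (q(d) = d + 3 = 3 + d)
-11*N(-2) + q(-5) = -11*(-4 - 2) + (3 - 5) = -11*(-6) - 2 = 66 - 2 = 64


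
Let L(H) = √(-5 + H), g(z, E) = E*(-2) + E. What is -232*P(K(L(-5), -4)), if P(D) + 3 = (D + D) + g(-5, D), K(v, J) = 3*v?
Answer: 696 - 696*I*√10 ≈ 696.0 - 2200.9*I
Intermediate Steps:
g(z, E) = -E (g(z, E) = -2*E + E = -E)
P(D) = -3 + D (P(D) = -3 + ((D + D) - D) = -3 + (2*D - D) = -3 + D)
-232*P(K(L(-5), -4)) = -232*(-3 + 3*√(-5 - 5)) = -232*(-3 + 3*√(-10)) = -232*(-3 + 3*(I*√10)) = -232*(-3 + 3*I*√10) = 696 - 696*I*√10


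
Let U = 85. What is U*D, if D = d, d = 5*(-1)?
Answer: -425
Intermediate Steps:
d = -5
D = -5
U*D = 85*(-5) = -425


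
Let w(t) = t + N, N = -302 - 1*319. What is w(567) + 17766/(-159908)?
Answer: -618057/11422 ≈ -54.111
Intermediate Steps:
N = -621 (N = -302 - 319 = -621)
w(t) = -621 + t (w(t) = t - 621 = -621 + t)
w(567) + 17766/(-159908) = (-621 + 567) + 17766/(-159908) = -54 + 17766*(-1/159908) = -54 - 1269/11422 = -618057/11422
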